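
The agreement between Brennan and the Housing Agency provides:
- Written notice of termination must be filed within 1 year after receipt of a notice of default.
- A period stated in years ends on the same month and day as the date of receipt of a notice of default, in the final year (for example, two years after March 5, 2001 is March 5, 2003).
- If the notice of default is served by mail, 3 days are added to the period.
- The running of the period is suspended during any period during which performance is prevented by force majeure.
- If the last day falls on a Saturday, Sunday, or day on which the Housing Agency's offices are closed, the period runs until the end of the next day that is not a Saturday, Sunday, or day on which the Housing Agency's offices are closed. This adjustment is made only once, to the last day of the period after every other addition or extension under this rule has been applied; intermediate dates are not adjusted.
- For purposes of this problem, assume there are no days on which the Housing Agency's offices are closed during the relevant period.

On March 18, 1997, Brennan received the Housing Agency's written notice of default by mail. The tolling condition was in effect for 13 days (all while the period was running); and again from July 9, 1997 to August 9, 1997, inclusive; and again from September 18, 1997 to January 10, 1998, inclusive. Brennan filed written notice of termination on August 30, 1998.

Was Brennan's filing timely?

1 year after March 18, 1997 is March 18, 1998.
Service was by mail, adding 3 days: March 18, 1998 + 3 days = March 21, 1998.
Tolling adds 13 days: March 21, 1998 + 13 days = April 3, 1998.
From July 9, 1997 through August 9, 1997 inclusive is 32 days; tolling adds 32 days: April 3, 1998 + 32 days = May 5, 1998.
From September 18, 1997 through January 10, 1998 inclusive is 115 days; tolling adds 115 days: May 5, 1998 + 115 days = August 28, 1998.
August 28, 1998 is a Friday and not a day on which the Housing Agency's offices are closed, so no extension applies.
The deadline is August 28, 1998; the filing on August 30, 1998 is after that date.

No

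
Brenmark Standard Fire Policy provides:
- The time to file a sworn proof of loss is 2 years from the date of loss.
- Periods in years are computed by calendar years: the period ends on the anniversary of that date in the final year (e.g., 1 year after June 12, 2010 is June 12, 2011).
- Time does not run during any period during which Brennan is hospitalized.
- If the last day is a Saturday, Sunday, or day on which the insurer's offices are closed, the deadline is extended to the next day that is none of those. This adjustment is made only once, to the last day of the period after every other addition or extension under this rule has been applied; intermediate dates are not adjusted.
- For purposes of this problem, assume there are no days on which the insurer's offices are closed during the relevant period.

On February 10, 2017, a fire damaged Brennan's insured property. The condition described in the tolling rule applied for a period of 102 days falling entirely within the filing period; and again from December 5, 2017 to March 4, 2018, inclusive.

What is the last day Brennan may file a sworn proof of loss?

August 21, 2019

2 years after February 10, 2017 is February 10, 2019.
Tolling adds 102 days: February 10, 2019 + 102 days = May 23, 2019.
From December 5, 2017 through March 4, 2018 inclusive is 90 days; tolling adds 90 days: May 23, 2019 + 90 days = August 21, 2019.
August 21, 2019 is a Wednesday and not a day on which the insurer's offices are closed, so no extension applies.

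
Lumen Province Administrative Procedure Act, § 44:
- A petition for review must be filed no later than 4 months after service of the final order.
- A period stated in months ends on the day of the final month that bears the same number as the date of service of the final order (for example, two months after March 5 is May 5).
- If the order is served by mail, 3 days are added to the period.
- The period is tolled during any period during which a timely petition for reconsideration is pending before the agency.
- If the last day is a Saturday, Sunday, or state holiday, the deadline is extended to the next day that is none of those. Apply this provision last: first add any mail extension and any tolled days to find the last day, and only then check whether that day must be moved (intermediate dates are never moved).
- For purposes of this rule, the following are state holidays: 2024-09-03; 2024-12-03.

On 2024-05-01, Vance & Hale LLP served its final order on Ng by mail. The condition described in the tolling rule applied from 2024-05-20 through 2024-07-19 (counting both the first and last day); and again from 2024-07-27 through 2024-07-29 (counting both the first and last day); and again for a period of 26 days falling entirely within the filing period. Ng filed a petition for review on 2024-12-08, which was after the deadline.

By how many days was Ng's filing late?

4 days

4 months after 2024-05-01 is September 1, 2024.
Service was by mail, adding 3 days: September 1, 2024 + 3 days = September 4, 2024.
From May 20, 2024 through July 19, 2024 inclusive is 61 days; tolling adds 61 days: September 4, 2024 + 61 days = November 4, 2024.
From July 27, 2024 through July 29, 2024 inclusive is 3 days; tolling adds 3 days: November 4, 2024 + 3 days = November 7, 2024.
Tolling adds 26 days: November 7, 2024 + 26 days = December 3, 2024.
December 3, 2024 is a listed holiday. The next qualifying day is December 4, 2024.
The deadline is December 4, 2024; from December 4, 2024 to December 8, 2024 is 4 days.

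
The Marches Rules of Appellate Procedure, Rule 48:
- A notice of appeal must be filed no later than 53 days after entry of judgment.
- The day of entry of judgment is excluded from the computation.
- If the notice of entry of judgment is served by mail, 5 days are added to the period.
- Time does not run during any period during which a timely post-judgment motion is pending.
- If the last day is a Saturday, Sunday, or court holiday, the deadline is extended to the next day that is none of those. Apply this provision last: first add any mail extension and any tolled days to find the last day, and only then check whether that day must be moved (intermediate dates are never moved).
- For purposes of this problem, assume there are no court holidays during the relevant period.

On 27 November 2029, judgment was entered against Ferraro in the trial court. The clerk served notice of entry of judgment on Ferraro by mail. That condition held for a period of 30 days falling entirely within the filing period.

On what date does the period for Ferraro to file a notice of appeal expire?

February 25, 2030

53 days after 27 November 2029 is January 19, 2030.
Service was by mail, adding 5 days: January 19, 2030 + 5 days = January 24, 2030.
Tolling adds 30 days: January 24, 2030 + 30 days = February 23, 2030.
February 23, 2030 is Saturday; February 24, 2030 is Sunday. The next qualifying day is February 25, 2030.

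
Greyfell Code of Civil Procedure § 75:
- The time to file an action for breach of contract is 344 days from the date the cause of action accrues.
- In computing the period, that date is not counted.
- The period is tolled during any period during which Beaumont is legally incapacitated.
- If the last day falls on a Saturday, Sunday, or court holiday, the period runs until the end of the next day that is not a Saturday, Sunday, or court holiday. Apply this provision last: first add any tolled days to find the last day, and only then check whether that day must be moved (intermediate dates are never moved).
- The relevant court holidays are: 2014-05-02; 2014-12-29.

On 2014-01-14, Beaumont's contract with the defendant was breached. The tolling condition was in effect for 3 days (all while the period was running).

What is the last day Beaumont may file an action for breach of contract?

344 days after 2014-01-14 is December 24, 2014.
Tolling adds 3 days: December 24, 2014 + 3 days = December 27, 2014.
December 27, 2014 is Saturday; December 28, 2014 is Sunday; December 29, 2014 is a listed holiday. The next qualifying day is December 30, 2014.

December 30, 2014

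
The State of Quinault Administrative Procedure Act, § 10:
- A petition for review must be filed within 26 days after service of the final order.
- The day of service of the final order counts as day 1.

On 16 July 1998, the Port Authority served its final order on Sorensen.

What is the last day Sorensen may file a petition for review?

August 10, 1998

Counting 16 July 1998 as day 1, day 26 is August 10, 1998.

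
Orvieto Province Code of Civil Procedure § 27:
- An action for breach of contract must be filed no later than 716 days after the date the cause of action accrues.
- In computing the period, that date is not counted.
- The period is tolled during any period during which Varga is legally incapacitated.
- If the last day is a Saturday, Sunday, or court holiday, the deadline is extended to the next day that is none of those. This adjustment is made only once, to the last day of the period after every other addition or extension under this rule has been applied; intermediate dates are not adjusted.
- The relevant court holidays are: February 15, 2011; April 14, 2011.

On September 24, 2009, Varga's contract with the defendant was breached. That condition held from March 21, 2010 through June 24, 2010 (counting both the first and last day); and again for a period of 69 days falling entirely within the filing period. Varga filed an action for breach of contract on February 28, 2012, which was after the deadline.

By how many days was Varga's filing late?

6 days

716 days after September 24, 2009 is September 10, 2011.
From March 21, 2010 through June 24, 2010 inclusive is 96 days; tolling adds 96 days: September 10, 2011 + 96 days = December 15, 2011.
Tolling adds 69 days: December 15, 2011 + 69 days = February 22, 2012.
February 22, 2012 is a Wednesday and not a court holiday, so no extension applies.
The deadline is February 22, 2012; from February 22, 2012 to February 28, 2012 is 6 days.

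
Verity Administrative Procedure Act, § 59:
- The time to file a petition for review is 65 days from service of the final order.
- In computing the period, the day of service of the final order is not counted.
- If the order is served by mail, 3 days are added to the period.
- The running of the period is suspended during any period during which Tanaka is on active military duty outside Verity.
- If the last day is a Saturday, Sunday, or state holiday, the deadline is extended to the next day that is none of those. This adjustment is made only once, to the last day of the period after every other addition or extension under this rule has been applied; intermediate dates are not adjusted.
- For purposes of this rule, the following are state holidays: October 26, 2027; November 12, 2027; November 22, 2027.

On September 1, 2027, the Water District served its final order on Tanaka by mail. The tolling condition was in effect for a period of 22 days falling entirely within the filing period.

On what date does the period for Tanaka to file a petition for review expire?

65 days after September 1, 2027 is November 5, 2027.
Service was by mail, adding 3 days: November 5, 2027 + 3 days = November 8, 2027.
Tolling adds 22 days: November 8, 2027 + 22 days = November 30, 2027.
November 30, 2027 is a Tuesday and not a state holiday, so no extension applies.

November 30, 2027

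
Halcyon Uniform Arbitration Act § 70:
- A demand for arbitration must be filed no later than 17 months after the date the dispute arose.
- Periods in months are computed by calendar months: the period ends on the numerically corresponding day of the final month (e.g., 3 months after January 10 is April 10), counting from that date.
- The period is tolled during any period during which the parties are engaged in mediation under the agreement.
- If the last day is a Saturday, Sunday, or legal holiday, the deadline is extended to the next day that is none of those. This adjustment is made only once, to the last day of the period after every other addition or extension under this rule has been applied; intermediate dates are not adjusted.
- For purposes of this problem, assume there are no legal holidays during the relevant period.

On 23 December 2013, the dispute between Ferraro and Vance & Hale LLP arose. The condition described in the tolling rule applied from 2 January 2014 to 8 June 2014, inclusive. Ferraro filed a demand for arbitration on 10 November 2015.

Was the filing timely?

17 months after 23 December 2013 is May 23, 2015.
From January 2, 2014 through June 8, 2014 inclusive is 158 days; tolling adds 158 days: May 23, 2015 + 158 days = October 28, 2015.
October 28, 2015 is a Wednesday and not a legal holiday, so no extension applies.
The deadline is October 28, 2015; the filing on November 10, 2015 is after that date.

No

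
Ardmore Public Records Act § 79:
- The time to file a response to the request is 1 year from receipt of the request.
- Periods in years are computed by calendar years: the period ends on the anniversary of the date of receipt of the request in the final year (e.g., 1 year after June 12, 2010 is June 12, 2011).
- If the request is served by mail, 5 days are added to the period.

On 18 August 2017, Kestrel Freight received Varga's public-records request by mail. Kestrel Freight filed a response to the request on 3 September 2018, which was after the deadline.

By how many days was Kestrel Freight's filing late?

11 days

1 year after 18 August 2017 is August 18, 2018.
Service was by mail, adding 5 days: August 18, 2018 + 5 days = August 23, 2018.
The deadline is August 23, 2018; from August 23, 2018 to September 3, 2018 is 11 days.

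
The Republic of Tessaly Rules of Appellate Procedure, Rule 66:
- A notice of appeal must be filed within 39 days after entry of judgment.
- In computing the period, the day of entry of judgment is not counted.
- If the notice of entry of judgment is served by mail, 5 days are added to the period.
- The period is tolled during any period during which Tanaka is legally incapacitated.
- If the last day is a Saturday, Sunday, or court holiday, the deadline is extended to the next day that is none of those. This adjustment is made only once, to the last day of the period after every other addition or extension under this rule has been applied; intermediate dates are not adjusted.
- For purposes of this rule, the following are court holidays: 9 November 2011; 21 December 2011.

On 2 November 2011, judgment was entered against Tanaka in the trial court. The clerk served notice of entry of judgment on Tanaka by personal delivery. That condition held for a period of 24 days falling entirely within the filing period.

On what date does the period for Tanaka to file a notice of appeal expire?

January 4, 2012

39 days after 2 November 2011 is December 11, 2011.
Service was not by mail, so no mail extension applies.
Tolling adds 24 days: December 11, 2011 + 24 days = January 4, 2012.
January 4, 2012 is a Wednesday and not a court holiday, so no extension applies.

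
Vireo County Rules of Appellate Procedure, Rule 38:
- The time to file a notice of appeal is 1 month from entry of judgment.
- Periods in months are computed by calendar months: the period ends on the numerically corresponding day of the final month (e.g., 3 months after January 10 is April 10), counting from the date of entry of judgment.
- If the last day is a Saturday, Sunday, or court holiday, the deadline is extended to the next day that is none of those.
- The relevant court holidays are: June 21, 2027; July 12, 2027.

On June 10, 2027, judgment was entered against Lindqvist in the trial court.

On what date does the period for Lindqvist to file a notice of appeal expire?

July 13, 2027

1 month after June 10, 2027 is July 10, 2027.
July 10, 2027 is Saturday; July 11, 2027 is Sunday; July 12, 2027 is a listed holiday. The next qualifying day is July 13, 2027.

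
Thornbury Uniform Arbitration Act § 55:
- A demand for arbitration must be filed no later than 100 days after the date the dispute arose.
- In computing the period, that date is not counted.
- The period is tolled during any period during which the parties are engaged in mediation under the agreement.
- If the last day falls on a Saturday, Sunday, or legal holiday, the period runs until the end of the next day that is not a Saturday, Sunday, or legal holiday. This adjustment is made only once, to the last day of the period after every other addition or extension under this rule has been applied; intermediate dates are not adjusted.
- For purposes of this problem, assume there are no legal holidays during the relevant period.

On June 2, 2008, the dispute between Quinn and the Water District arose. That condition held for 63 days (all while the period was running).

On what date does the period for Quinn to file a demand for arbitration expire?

100 days after June 2, 2008 is September 10, 2008.
Tolling adds 63 days: September 10, 2008 + 63 days = November 12, 2008.
November 12, 2008 is a Wednesday and not a legal holiday, so no extension applies.

November 12, 2008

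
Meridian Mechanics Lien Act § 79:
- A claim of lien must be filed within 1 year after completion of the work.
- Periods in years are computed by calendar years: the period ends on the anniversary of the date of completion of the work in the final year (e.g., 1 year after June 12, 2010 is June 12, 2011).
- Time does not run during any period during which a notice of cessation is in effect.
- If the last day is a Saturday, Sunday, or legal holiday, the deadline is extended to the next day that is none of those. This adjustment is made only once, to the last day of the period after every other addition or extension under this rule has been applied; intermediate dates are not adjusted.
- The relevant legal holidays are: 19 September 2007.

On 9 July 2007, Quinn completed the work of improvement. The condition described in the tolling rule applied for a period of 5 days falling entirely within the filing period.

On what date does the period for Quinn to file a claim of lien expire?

1 year after 9 July 2007 is July 9, 2008.
Tolling adds 5 days: July 9, 2008 + 5 days = July 14, 2008.
July 14, 2008 is a Monday and not a legal holiday, so no extension applies.

July 14, 2008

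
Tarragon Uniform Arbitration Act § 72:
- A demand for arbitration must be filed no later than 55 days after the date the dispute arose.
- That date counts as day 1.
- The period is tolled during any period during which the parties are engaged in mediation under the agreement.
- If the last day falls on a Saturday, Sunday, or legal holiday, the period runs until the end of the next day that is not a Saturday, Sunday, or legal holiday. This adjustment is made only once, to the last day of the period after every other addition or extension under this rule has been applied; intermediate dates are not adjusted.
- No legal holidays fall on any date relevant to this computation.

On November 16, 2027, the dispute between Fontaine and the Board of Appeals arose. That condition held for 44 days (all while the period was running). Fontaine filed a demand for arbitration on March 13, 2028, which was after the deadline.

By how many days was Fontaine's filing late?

20 days

Counting November 16, 2027 as day 1, day 55 is January 9, 2028.
Tolling adds 44 days: January 9, 2028 + 44 days = February 22, 2028.
February 22, 2028 is a Tuesday and not a legal holiday, so no extension applies.
The deadline is February 22, 2028; from February 22, 2028 to March 13, 2028 is 20 days.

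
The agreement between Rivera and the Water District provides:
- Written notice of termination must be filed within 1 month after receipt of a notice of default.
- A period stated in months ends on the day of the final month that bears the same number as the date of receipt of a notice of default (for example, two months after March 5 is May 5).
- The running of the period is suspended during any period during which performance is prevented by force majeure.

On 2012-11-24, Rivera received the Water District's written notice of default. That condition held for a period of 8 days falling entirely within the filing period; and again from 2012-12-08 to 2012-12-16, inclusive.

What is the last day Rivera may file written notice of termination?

January 10, 2013

1 month after 2012-11-24 is December 24, 2012.
Tolling adds 8 days: December 24, 2012 + 8 days = January 1, 2013.
From December 8, 2012 through December 16, 2012 inclusive is 9 days; tolling adds 9 days: January 1, 2013 + 9 days = January 10, 2013.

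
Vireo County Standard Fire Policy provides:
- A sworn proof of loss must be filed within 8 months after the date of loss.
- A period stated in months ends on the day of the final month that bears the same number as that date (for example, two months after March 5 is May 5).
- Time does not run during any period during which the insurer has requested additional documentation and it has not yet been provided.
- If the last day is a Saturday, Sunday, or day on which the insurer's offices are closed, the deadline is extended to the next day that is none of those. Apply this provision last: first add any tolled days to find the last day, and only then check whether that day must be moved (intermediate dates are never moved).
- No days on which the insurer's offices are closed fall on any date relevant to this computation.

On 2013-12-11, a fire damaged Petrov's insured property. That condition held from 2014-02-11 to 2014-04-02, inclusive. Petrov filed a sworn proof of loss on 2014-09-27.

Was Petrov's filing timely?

Yes

8 months after 2013-12-11 is August 11, 2014.
From February 11, 2014 through April 2, 2014 inclusive is 51 days; tolling adds 51 days: August 11, 2014 + 51 days = October 1, 2014.
October 1, 2014 is a Wednesday and not a day on which the insurer's offices are closed, so no extension applies.
The deadline is October 1, 2014; the filing on September 27, 2014 is on or before that date.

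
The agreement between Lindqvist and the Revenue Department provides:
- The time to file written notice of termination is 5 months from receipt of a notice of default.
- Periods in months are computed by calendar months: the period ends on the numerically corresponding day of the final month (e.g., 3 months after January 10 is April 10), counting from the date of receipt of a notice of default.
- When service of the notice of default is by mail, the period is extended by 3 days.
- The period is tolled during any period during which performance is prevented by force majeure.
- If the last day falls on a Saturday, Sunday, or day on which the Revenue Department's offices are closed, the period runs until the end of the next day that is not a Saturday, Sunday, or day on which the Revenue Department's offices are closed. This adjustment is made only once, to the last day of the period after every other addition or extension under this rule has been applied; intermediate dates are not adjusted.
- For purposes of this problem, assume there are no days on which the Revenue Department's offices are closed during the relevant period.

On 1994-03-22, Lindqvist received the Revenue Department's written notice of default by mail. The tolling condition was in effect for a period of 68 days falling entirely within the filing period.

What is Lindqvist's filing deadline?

November 1, 1994

5 months after 1994-03-22 is August 22, 1994.
Service was by mail, adding 3 days: August 22, 1994 + 3 days = August 25, 1994.
Tolling adds 68 days: August 25, 1994 + 68 days = November 1, 1994.
November 1, 1994 is a Tuesday and not a day on which the Revenue Department's offices are closed, so no extension applies.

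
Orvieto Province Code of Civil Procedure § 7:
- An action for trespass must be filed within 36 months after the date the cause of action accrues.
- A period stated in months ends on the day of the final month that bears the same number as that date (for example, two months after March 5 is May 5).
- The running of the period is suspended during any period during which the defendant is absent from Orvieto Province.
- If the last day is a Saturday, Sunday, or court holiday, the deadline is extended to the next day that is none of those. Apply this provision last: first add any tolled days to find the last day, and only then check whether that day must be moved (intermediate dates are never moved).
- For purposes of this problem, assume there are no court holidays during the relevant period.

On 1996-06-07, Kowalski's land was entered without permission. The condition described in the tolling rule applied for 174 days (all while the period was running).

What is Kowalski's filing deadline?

36 months after 1996-06-07 is June 7, 1999.
Tolling adds 174 days: June 7, 1999 + 174 days = November 28, 1999.
November 28, 1999 is Sunday. The next qualifying day is November 29, 1999.

November 29, 1999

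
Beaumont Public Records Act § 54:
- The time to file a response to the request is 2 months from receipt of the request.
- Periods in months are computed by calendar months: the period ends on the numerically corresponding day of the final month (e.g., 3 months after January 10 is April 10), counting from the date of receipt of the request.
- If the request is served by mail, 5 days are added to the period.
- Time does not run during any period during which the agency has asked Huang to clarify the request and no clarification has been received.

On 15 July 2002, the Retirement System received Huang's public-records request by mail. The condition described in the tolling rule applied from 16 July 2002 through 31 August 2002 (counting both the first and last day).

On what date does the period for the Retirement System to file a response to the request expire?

2 months after 15 July 2002 is September 15, 2002.
Service was by mail, adding 5 days: September 15, 2002 + 5 days = September 20, 2002.
From July 16, 2002 through August 31, 2002 inclusive is 47 days; tolling adds 47 days: September 20, 2002 + 47 days = November 6, 2002.

November 6, 2002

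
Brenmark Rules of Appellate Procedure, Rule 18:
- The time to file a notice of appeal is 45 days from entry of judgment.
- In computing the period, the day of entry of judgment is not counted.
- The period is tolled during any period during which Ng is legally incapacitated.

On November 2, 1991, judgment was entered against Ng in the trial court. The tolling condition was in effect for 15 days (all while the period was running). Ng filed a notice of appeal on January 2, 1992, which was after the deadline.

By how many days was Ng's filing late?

45 days after November 2, 1991 is December 17, 1991.
Tolling adds 15 days: December 17, 1991 + 15 days = January 1, 1992.
The deadline is January 1, 1992; from January 1, 1992 to January 2, 1992 is 1 days.

1 day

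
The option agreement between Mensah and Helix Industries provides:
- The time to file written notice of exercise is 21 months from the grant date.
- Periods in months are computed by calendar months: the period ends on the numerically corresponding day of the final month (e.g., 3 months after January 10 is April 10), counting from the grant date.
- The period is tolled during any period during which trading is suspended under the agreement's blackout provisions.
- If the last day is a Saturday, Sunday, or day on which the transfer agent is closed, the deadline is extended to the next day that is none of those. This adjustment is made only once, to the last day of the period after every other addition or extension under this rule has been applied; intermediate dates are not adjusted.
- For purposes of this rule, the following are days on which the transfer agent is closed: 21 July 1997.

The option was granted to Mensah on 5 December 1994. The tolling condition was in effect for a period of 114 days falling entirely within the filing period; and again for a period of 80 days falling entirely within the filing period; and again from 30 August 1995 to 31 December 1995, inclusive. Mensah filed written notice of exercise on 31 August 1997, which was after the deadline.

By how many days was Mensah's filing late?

40 days

21 months after 5 December 1994 is September 5, 1996.
Tolling adds 114 days: September 5, 1996 + 114 days = December 28, 1996.
Tolling adds 80 days: December 28, 1996 + 80 days = March 18, 1997.
From August 30, 1995 through December 31, 1995 inclusive is 124 days; tolling adds 124 days: March 18, 1997 + 124 days = July 20, 1997.
July 20, 1997 is Sunday; July 21, 1997 is a listed holiday. The next qualifying day is July 22, 1997.
The deadline is July 22, 1997; from July 22, 1997 to August 31, 1997 is 40 days.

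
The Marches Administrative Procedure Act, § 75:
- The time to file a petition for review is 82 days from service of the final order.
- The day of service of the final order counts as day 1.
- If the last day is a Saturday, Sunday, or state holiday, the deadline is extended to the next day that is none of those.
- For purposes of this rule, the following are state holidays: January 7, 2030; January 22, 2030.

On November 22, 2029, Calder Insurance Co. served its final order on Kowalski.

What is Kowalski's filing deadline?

Counting November 22, 2029 as day 1, day 82 is February 11, 2030.
February 11, 2030 is a Monday and not a state holiday, so no extension applies.

February 11, 2030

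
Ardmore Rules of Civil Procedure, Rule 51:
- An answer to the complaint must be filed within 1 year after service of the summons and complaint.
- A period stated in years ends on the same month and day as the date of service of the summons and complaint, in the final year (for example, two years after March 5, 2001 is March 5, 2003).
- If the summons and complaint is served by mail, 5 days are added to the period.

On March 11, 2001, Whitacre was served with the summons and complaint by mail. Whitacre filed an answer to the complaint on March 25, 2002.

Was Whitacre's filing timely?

1 year after March 11, 2001 is March 11, 2002.
Service was by mail, adding 5 days: March 11, 2002 + 5 days = March 16, 2002.
The deadline is March 16, 2002; the filing on March 25, 2002 is after that date.

No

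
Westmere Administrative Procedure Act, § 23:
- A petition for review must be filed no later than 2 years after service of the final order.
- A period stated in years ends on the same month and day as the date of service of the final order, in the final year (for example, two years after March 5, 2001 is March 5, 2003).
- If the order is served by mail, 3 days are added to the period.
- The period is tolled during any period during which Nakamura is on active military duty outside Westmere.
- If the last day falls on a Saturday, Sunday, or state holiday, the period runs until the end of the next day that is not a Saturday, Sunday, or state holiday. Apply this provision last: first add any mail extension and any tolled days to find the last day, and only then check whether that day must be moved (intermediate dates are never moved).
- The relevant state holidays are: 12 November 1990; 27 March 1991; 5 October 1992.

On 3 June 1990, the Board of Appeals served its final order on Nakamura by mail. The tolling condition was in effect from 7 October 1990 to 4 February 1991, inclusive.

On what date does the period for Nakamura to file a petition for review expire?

2 years after 3 June 1990 is June 3, 1992.
Service was by mail, adding 3 days: June 3, 1992 + 3 days = June 6, 1992.
From October 7, 1990 through February 4, 1991 inclusive is 121 days; tolling adds 121 days: June 6, 1992 + 121 days = October 5, 1992.
October 5, 1992 is a listed holiday. The next qualifying day is October 6, 1992.

October 6, 1992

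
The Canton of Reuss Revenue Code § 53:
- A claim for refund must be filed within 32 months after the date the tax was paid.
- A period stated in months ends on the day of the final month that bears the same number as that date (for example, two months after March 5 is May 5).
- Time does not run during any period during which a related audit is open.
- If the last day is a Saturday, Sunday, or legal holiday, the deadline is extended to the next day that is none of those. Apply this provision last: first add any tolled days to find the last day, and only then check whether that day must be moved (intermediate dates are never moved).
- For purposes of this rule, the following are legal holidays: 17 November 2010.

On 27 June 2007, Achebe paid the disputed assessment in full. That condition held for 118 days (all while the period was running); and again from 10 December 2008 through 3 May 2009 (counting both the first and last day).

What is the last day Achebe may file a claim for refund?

November 18, 2010

32 months after 27 June 2007 is February 27, 2010.
Tolling adds 118 days: February 27, 2010 + 118 days = June 25, 2010.
From December 10, 2008 through May 3, 2009 inclusive is 145 days; tolling adds 145 days: June 25, 2010 + 145 days = November 17, 2010.
November 17, 2010 is a listed holiday. The next qualifying day is November 18, 2010.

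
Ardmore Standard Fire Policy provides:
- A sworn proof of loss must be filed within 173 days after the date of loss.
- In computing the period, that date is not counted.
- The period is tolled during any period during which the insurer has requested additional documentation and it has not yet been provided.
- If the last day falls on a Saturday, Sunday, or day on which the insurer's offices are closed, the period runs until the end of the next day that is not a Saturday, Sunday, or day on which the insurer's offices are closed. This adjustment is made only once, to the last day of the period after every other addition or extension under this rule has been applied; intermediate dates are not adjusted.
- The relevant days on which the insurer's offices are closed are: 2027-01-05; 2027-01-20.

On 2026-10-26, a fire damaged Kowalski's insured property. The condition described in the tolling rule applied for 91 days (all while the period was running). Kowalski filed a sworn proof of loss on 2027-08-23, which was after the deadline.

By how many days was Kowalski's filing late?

35 days

173 days after 2026-10-26 is April 17, 2027.
Tolling adds 91 days: April 17, 2027 + 91 days = July 17, 2027.
July 17, 2027 is Saturday; July 18, 2027 is Sunday. The next qualifying day is July 19, 2027.
The deadline is July 19, 2027; from July 19, 2027 to August 23, 2027 is 35 days.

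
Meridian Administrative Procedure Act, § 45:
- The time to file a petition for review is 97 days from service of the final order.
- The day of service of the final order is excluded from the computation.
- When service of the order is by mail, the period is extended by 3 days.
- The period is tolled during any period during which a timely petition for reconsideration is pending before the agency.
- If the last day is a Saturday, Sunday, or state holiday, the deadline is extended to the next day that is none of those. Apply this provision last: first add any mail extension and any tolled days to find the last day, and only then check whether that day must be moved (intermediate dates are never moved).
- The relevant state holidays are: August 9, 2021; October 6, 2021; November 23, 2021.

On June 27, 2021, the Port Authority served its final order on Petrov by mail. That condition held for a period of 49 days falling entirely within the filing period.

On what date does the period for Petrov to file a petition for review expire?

97 days after June 27, 2021 is October 2, 2021.
Service was by mail, adding 3 days: October 2, 2021 + 3 days = October 5, 2021.
Tolling adds 49 days: October 5, 2021 + 49 days = November 23, 2021.
November 23, 2021 is a listed holiday. The next qualifying day is November 24, 2021.

November 24, 2021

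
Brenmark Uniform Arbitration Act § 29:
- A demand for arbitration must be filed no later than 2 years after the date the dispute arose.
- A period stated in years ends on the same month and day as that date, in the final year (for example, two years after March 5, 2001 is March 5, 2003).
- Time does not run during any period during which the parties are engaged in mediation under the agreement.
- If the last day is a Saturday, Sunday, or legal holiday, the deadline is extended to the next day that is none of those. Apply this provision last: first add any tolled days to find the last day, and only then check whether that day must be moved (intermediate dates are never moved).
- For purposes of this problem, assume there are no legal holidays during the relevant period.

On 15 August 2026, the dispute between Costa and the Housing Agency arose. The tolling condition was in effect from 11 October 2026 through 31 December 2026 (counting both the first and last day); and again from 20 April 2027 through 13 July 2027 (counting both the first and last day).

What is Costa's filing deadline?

2 years after 15 August 2026 is August 15, 2028.
From October 11, 2026 through December 31, 2026 inclusive is 82 days; tolling adds 82 days: August 15, 2028 + 82 days = November 5, 2028.
From April 20, 2027 through July 13, 2027 inclusive is 85 days; tolling adds 85 days: November 5, 2028 + 85 days = January 29, 2029.
January 29, 2029 is a Monday and not a legal holiday, so no extension applies.

January 29, 2029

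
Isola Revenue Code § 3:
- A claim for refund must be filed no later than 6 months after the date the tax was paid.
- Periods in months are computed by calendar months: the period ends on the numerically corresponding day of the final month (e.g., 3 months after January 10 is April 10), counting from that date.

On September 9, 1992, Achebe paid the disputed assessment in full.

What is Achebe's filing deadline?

March 9, 1993

6 months after September 9, 1992 is March 9, 1993.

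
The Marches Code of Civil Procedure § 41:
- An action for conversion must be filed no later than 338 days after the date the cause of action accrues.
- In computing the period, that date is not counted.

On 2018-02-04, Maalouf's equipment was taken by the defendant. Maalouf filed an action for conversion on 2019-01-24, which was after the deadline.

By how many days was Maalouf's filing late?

16 days

338 days after 2018-02-04 is January 8, 2019.
The deadline is January 8, 2019; from January 8, 2019 to January 24, 2019 is 16 days.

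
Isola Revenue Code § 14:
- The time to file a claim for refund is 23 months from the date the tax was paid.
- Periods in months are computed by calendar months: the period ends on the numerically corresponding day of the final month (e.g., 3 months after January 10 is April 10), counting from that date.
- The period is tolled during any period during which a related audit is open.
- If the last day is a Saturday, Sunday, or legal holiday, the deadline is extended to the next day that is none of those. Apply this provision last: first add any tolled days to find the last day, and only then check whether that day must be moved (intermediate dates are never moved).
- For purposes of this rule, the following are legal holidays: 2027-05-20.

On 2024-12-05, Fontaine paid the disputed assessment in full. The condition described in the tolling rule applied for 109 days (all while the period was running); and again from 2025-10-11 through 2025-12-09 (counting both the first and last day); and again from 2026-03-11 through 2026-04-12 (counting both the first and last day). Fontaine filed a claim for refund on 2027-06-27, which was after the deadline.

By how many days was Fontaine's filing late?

32 days

23 months after 2024-12-05 is November 5, 2026.
Tolling adds 109 days: November 5, 2026 + 109 days = February 22, 2027.
From October 11, 2025 through December 9, 2025 inclusive is 60 days; tolling adds 60 days: February 22, 2027 + 60 days = April 23, 2027.
From March 11, 2026 through April 12, 2026 inclusive is 33 days; tolling adds 33 days: April 23, 2027 + 33 days = May 26, 2027.
May 26, 2027 is a Wednesday and not a legal holiday, so no extension applies.
The deadline is May 26, 2027; from May 26, 2027 to June 27, 2027 is 32 days.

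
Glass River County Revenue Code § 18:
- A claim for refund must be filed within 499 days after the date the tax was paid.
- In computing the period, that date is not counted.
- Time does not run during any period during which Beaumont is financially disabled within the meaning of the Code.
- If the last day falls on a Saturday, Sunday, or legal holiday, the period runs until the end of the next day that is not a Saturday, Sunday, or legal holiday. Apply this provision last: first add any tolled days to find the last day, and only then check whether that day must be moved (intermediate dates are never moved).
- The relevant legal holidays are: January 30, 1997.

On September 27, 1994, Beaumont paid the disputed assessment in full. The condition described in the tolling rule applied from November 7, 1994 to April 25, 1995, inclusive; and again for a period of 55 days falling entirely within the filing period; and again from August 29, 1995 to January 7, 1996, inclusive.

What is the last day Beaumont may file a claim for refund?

January 31, 1997

499 days after September 27, 1994 is February 8, 1996.
From November 7, 1994 through April 25, 1995 inclusive is 170 days; tolling adds 170 days: February 8, 1996 + 170 days = July 27, 1996.
Tolling adds 55 days: July 27, 1996 + 55 days = September 20, 1996.
From August 29, 1995 through January 7, 1996 inclusive is 132 days; tolling adds 132 days: September 20, 1996 + 132 days = January 30, 1997.
January 30, 1997 is a listed holiday. The next qualifying day is January 31, 1997.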